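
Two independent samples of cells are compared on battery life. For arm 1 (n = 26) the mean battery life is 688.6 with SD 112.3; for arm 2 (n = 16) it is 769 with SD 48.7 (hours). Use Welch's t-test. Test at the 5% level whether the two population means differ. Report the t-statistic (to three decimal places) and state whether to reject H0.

t = -3.195; reject H0

Let group 1 = arm 1, group 2 = arm 2. H0: μ_1 = μ_2; H1: μ_1 ≠ μ_2 (Welch's two-sample t-test, two-sided).
t = (x̄_1 − x̄_2)/√(s_1²/n_1 + s_2²/n_2) = (688.6 − 769)/√(112.3²/26 + 48.7²/16) = -3.195
Welch–Satterthwaite df ≈ 36.88
Two-sided p-value ≈ 0.0029
Since p ≈ 0.0029 < α = 0.05, reject H0; the data support H1.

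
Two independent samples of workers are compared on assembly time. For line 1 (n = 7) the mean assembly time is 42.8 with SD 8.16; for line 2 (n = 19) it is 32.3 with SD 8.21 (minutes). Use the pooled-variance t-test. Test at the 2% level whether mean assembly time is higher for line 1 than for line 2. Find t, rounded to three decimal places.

2.897

Let group 1 = line 1, group 2 = line 2. H0: μ_1 = μ_2; H1: μ_1 > μ_2 (two-sample pooled-variance t-test, right-tailed).
s_p² = [(7−1)·8.16² + (19−1)·8.21²]/(7+19−2) = 67.1995
t = (42.8 − 32.3)/√[67.1995·(1/7 + 1/19)] = 2.897
df = n₁ + n₂ − 2 = 24
p-value = P(T ≥ 2.897) ≈ 0.0040
Since p ≈ 0.0040 < α = 0.02, reject H0; the evidence is statistically significant.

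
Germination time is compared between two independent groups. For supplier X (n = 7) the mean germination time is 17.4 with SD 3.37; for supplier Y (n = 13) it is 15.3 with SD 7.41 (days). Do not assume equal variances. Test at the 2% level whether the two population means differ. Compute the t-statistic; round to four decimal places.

Let group 1 = supplier X, group 2 = supplier Y. H0: μ_1 = μ_2; H1: μ_1 ≠ μ_2 (Welch's two-sample t-test, two-sided).
t = (x̄_1 − x̄_2)/√(s_1²/n_1 + s_2²/n_2) = (17.4 − 15.3)/√(3.37²/7 + 7.41²/13) = 0.8685
Welch–Satterthwaite df ≈ 17.75
Two-sided p-value ≈ 0.3967
Since p ≈ 0.3967 > α = 0.02, fail to reject H0; the data do not provide sufficient evidence against H0.

0.8685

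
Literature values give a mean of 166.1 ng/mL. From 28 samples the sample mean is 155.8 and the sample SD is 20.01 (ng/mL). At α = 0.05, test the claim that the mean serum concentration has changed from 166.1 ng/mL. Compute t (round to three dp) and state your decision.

t = -2.724; reject H0

H0: μ = 166.1; H1: μ ≠ 166.1 (one-sample t-test, two-sided).
t = (x̄ − μ₀)/(s/√n) = (155.8 − 166.1)/(20.01/√28) = -2.724
df = n − 1 = 27
Two-sided p-value ≈ 0.011
Since p ≈ 0.011 < α = 0.05, reject H0; the data support H1.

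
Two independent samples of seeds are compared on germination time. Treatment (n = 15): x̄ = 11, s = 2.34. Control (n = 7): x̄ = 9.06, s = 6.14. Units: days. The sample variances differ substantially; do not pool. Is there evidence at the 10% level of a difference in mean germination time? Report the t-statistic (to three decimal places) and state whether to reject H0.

Let group 1 = treatment, group 2 = control. H0: μ_1 = μ_2; H1: μ_1 ≠ μ_2 (Welch's two-sample t-test, two-sided).
t = (x̄_1 − x̄_2)/√(s_1²/n_1 + s_2²/n_2) = (11 − 9.06)/√(2.34²/15 + 6.14²/7) = 0.809
Welch–Satterthwaite df ≈ 6.83
Two-sided p-value ≈ 0.446
Since p ≈ 0.446 > α = 0.1, fail to reject H0; the data do not provide sufficient evidence against H0.

t = 0.809; fail to reject H0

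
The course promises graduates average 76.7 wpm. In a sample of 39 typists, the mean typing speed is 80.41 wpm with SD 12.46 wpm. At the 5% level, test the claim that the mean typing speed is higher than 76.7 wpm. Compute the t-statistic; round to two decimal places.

1.86

H0: μ = 76.7; H1: μ > 76.7 (one-sample t-test, right-tailed).
t = (x̄ − μ₀)/(s/√n) = (80.41 − 76.7)/(12.46/√39) = 1.86
df = n − 1 = 38
p-value = P(T ≥ 1.86) ≈ 0.0354
Since p ≈ 0.0354 < α = 0.05, reject H0; the data support H1.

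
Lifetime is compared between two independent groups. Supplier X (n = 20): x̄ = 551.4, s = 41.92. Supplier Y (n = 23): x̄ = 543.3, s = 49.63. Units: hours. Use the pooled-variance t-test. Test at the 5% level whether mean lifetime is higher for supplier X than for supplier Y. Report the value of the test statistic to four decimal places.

0.5732

Let group 1 = supplier X, group 2 = supplier Y. H0: μ_1 = μ_2; H1: μ_1 > μ_2 (two-sample pooled-variance t-test, right-tailed).
s_p² = [(20−1)·41.92² + (23−1)·49.63²]/(20+23−2) = 2136.04
t = (551.4 − 543.3)/√[2136.04·(1/20 + 1/23)] = 0.5732
df = n₁ + n₂ − 2 = 41
p-value = P(T ≥ 0.5732) ≈ 0.2848
Since p ≈ 0.2848 > α = 0.05, fail to reject H0; the evidence is not statistically significant.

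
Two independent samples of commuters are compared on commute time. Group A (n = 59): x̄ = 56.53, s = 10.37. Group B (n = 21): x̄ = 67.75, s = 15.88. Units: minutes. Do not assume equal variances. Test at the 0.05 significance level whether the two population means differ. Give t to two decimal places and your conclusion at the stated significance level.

t = -3.02; reject H0

Let group 1 = group A, group 2 = group B. H0: μ_1 = μ_2; H1: μ_1 ≠ μ_2 (Welch's two-sample t-test, two-sided).
t = (x̄_1 − x̄_2)/√(s_1²/n_1 + s_2²/n_2) = (56.53 − 67.75)/√(10.37²/59 + 15.88²/21) = -3.02
Welch–Satterthwaite df ≈ 26.32
Two-sided p-value ≈ 0.006
Since p ≈ 0.006 < α = 0.05, reject H0; the data support H1.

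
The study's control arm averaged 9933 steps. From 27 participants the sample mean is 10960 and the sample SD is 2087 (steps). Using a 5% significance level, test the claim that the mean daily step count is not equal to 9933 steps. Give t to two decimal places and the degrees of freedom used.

H0: μ = 9933; H1: μ ≠ 9933 (one-sample t-test, two-sided).
t = (x̄ − μ₀)/(s/√n) = (10960 − 9933)/(2087/√27) = 2.56
df = n − 1 = 26
Two-sided p-value ≈ 0.0167
Since p ≈ 0.0167 < α = 0.05, reject H0; the data support H1.

t = 2.56, df = 26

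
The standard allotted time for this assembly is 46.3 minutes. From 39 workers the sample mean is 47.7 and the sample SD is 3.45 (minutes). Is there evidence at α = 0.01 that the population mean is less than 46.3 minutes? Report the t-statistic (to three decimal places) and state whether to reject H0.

H0: μ = 46.3; H1: μ < 46.3 (one-sample t-test, left-tailed).
t = (x̄ − μ₀)/(s/√n) = (47.7 − 46.3)/(3.45/√39) = 2.534
df = n − 1 = 38
p-value = P(T ≤ 2.534) ≈ 0.992
Since p ≈ 0.992 > α = 0.01, fail to reject H0; the evidence is not statistically significant.

t = 2.534; fail to reject H0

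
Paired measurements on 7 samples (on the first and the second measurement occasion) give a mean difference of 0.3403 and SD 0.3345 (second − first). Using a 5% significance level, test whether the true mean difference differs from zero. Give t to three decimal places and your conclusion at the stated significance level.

H0: μ_d = 0; H1: μ_d ≠ 0 (paired t-test on the differences, two-sided).
t = d̄/(s_d/√n) = 0.3403/(0.3345/√7) = 2.692
df = n − 1 = 6
Two-sided p-value ≈ 0.0360
Since p ≈ 0.0360 < α = 0.05, reject H0; the evidence is statistically significant.

t = 2.692; reject H0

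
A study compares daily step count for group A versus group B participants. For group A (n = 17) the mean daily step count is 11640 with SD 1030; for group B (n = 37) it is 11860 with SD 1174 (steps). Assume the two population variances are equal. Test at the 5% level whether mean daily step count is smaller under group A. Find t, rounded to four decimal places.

-0.6635

Let group 1 = group A, group 2 = group B. H0: μ_1 = μ_2; H1: μ_1 < μ_2 (two-sample pooled-variance t-test, left-tailed).
s_p² = [(17−1)·1030² + (37−1)·1174²]/(17+37−2) = 1280620
t = (11640 − 11860)/√[1280620·(1/17 + 1/37)] = -0.6635
df = n₁ + n₂ − 2 = 52
p-value = P(T ≤ -0.6635) ≈ 0.2550
Since p ≈ 0.2550 > α = 0.05, fail to reject H0; the evidence is not statistically significant.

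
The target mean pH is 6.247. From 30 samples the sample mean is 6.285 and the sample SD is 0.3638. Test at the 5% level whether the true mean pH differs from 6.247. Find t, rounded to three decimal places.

0.572

H0: μ = 6.247; H1: μ ≠ 6.247 (one-sample t-test, two-sided).
t = (x̄ − μ₀)/(s/√n) = (6.285 − 6.247)/(0.3638/√30) = 0.572
df = n − 1 = 29
Two-sided p-value ≈ 0.572
Since p ≈ 0.572 > α = 0.05, fail to reject H0; the data do not provide sufficient evidence against H0.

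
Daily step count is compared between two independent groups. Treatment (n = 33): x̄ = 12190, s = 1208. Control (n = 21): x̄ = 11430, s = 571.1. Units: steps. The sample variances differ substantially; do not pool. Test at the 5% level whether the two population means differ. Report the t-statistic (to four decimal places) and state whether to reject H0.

Let group 1 = treatment, group 2 = control. H0: μ_1 = μ_2; H1: μ_1 ≠ μ_2 (Welch's two-sample t-test, two-sided).
t = (x̄_1 − x̄_2)/√(s_1²/n_1 + s_2²/n_2) = (12190 − 11430)/√(1208²/33 + 571.1²/21) = 3.1091
Welch–Satterthwaite df ≈ 48.79
Two-sided p-value ≈ 0.003
Since p ≈ 0.003 < α = 0.05, reject H0; the evidence is statistically significant.

t = 3.1091; reject H0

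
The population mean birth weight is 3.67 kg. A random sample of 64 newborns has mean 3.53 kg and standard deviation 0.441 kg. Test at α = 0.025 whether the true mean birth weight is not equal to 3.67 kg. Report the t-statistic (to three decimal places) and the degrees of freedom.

t = -2.540, df = 63

H0: μ = 3.67; H1: μ ≠ 3.67 (one-sample t-test, two-sided).
t = (x̄ − μ₀)/(s/√n) = (3.53 − 3.67)/(0.441/√64) = -2.540
df = n − 1 = 63
Two-sided p-value ≈ 0.014
Since p ≈ 0.014 < α = 0.025, reject H0; the evidence is statistically significant.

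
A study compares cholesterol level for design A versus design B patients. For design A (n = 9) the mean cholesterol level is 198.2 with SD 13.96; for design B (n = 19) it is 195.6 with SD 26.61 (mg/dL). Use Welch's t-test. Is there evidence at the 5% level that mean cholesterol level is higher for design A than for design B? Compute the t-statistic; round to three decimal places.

0.339

Let group 1 = design A, group 2 = design B. H0: μ_1 = μ_2; H1: μ_1 > μ_2 (Welch's two-sample t-test, right-tailed).
t = (x̄_1 − x̄_2)/√(s_1²/n_1 + s_2²/n_2) = (198.2 − 195.6)/√(13.96²/9 + 26.61²/19) = 0.339
Welch–Satterthwaite df ≈ 25.57
p-value = P(T ≥ 0.339) ≈ 0.3688
Since p ≈ 0.3688 > α = 0.05, fail to reject H0; the evidence is not statistically significant.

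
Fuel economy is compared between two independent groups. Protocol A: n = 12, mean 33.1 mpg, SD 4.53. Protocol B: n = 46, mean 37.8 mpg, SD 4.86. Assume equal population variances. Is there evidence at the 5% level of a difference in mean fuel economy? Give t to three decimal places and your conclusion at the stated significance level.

t = -3.023; reject H0

Let group 1 = protocol A, group 2 = protocol B. H0: μ_1 = μ_2; H1: μ_1 ≠ μ_2 (two-sample pooled-variance t-test, two-sided).
s_p² = [(12−1)·4.53² + (46−1)·4.86²]/(12+46−2) = 23.0109
t = (33.1 − 37.8)/√[23.0109·(1/12 + 1/46)] = -3.023
df = n₁ + n₂ − 2 = 56
Two-sided p-value ≈ 0.0038
Since p ≈ 0.0038 < α = 0.05, reject H0; the data support H1.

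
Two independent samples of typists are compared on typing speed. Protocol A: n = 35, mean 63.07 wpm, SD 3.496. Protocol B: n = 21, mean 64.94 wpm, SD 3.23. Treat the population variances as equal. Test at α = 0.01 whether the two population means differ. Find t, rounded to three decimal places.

Let group 1 = protocol A, group 2 = protocol B. H0: μ_1 = μ_2; H1: μ_1 ≠ μ_2 (two-sample pooled-variance t-test, two-sided).
s_p² = [(35−1)·3.496² + (21−1)·3.23²]/(35+21−2) = 11.5594
t = (63.07 − 64.94)/√[11.5594·(1/35 + 1/21)] = -1.993
df = n₁ + n₂ − 2 = 54
Two-sided p-value ≈ 0.051
Since p ≈ 0.051 > α = 0.01, fail to reject H0; the data do not provide sufficient evidence against H0.

-1.993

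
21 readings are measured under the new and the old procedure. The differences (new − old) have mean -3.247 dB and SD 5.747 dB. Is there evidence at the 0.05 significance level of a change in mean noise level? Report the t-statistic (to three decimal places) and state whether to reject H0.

H0: μ_d = 0; H1: μ_d ≠ 0 (paired t-test on the differences, two-sided).
t = d̄/(s_d/√n) = -3.247/(5.747/√21) = -2.589
df = n − 1 = 20
Two-sided p-value ≈ 0.0175
Since p ≈ 0.0175 < α = 0.05, reject H0; the data support H1.

t = -2.589; reject H0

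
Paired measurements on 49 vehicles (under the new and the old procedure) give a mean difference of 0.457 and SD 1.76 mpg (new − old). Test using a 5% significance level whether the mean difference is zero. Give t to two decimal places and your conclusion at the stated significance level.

t = 1.82; fail to reject H0

H0: μ_d = 0; H1: μ_d ≠ 0 (paired t-test on the differences, two-sided).
t = d̄/(s_d/√n) = 0.457/(1.76/√49) = 1.82
df = n − 1 = 48
Two-sided p-value ≈ 0.0754
Since p ≈ 0.0754 > α = 0.05, fail to reject H0; the data do not provide sufficient evidence against H0.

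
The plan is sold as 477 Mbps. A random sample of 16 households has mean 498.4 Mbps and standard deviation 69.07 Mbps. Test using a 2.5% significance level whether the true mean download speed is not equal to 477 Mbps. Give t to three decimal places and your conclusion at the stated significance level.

t = 1.239; fail to reject H0

H0: μ = 477; H1: μ ≠ 477 (one-sample t-test, two-sided).
t = (x̄ − μ₀)/(s/√n) = (498.4 − 477)/(69.07/√16) = 1.239
df = n − 1 = 15
Two-sided p-value ≈ 0.2343
Since p ≈ 0.2343 > α = 0.025, fail to reject H0; the data do not provide sufficient evidence against H0.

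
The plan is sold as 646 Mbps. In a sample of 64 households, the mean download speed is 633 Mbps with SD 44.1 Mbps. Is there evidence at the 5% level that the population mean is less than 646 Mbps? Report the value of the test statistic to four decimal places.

H0: μ = 646; H1: μ < 646 (one-sample t-test, left-tailed).
t = (x̄ − μ₀)/(s/√n) = (633 − 646)/(44.1/√64) = -2.3583
df = n − 1 = 63
p-value = P(T ≤ -2.3583) ≈ 0.011
Since p ≈ 0.011 < α = 0.05, reject H0; the data support H1.

-2.3583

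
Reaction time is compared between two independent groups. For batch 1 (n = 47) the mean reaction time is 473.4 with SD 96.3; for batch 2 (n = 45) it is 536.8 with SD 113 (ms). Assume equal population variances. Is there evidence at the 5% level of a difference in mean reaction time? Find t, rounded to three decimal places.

Let group 1 = batch 1, group 2 = batch 2. H0: μ_1 = μ_2; H1: μ_1 ≠ μ_2 (two-sample pooled-variance t-test, two-sided).
s_p² = [(47−1)·96.3² + (45−1)·113²]/(47+45−2) = 10982.5
t = (473.4 − 536.8)/√[10982.5·(1/47 + 1/45)] = -2.901
df = n₁ + n₂ − 2 = 90
Two-sided p-value ≈ 0.005
Since p ≈ 0.005 < α = 0.05, reject H0; the data support H1.

-2.901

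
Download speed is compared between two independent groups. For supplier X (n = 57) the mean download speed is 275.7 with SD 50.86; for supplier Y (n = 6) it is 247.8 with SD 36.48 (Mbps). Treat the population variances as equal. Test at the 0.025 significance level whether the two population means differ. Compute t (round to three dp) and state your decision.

t = 1.304; fail to reject H0

Let group 1 = supplier X, group 2 = supplier Y. H0: μ_1 = μ_2; H1: μ_1 ≠ μ_2 (two-sample pooled-variance t-test, two-sided).
s_p² = [(57−1)·50.86² + (6−1)·36.48²]/(57+6−2) = 2483.79
t = (275.7 − 247.8)/√[2483.79·(1/57 + 1/6)] = 1.304
df = n₁ + n₂ − 2 = 61
Two-sided p-value ≈ 0.1970
Since p ≈ 0.1970 > α = 0.025, fail to reject H0; the data do not provide sufficient evidence against H0.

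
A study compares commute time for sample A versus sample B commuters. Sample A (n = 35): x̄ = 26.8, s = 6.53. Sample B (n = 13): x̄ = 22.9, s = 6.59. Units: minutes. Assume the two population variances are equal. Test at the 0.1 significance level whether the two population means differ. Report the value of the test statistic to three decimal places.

1.834

Let group 1 = sample A, group 2 = sample B. H0: μ_1 = μ_2; H1: μ_1 ≠ μ_2 (two-sample pooled-variance t-test, two-sided).
s_p² = [(35−1)·6.53² + (13−1)·6.59²]/(35+13−2) = 42.8463
t = (26.8 − 22.9)/√[42.8463·(1/35 + 1/13)] = 1.834
df = n₁ + n₂ − 2 = 46
Two-sided p-value ≈ 0.0731
Since p ≈ 0.0731 < α = 0.1, reject H0; the evidence is statistically significant.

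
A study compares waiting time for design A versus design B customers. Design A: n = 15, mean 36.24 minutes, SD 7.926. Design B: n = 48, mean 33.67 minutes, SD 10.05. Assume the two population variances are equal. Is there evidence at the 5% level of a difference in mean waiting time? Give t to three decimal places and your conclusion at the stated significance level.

t = 0.905; fail to reject H0

Let group 1 = design A, group 2 = design B. H0: μ_1 = μ_2; H1: μ_1 ≠ μ_2 (two-sample pooled-variance t-test, two-sided).
s_p² = [(15−1)·7.926² + (48−1)·10.05²]/(15+48−2) = 92.2396
t = (36.24 − 33.67)/√[92.2396·(1/15 + 1/48)] = 0.905
df = n₁ + n₂ − 2 = 61
Two-sided p-value ≈ 0.3692
Since p ≈ 0.3692 > α = 0.05, fail to reject H0; the evidence is not statistically significant.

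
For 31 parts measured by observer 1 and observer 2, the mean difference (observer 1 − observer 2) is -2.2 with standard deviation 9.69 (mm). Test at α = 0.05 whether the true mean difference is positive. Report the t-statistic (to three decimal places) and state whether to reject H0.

t = -1.264; fail to reject H0

H0: μ_d = 0; H1: μ_d > 0 (paired t-test on the differences, right-tailed).
t = d̄/(s_d/√n) = -2.2/(9.69/√31) = -1.264
df = n − 1 = 30
p-value = P(T ≥ -1.264) ≈ 0.8920
Since p ≈ 0.8920 > α = 0.05, fail to reject H0; the evidence is not statistically significant.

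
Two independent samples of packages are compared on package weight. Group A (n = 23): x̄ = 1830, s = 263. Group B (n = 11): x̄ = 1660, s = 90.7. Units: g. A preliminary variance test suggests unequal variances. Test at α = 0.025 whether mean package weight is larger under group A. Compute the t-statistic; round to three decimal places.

Let group 1 = group A, group 2 = group B. H0: μ_1 = μ_2; H1: μ_1 > μ_2 (Welch's two-sample t-test, right-tailed).
t = (x̄_1 − x̄_2)/√(s_1²/n_1 + s_2²/n_2) = (1830 − 1660)/√(263²/23 + 90.7²/11) = 2.774
Welch–Satterthwaite df ≈ 30.19
p-value = P(T ≥ 2.774) ≈ 0.005
Since p ≈ 0.005 < α = 0.025, reject H0; the data support H1.

2.774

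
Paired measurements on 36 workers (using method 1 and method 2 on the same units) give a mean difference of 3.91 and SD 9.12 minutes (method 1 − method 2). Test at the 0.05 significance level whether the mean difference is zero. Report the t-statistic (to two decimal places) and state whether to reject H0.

H0: μ_d = 0; H1: μ_d ≠ 0 (paired t-test on the differences, two-sided).
t = d̄/(s_d/√n) = 3.91/(9.12/√36) = 2.57
df = n − 1 = 35
Two-sided p-value ≈ 0.0145
Since p ≈ 0.0145 < α = 0.05, reject H0; the evidence is statistically significant.

t = 2.57; reject H0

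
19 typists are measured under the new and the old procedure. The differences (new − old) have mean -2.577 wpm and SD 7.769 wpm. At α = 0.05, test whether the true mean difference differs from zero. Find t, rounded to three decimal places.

-1.446

H0: μ_d = 0; H1: μ_d ≠ 0 (paired t-test on the differences, two-sided).
t = d̄/(s_d/√n) = -2.577/(7.769/√19) = -1.446
df = n − 1 = 18
Two-sided p-value ≈ 0.1654
Since p ≈ 0.1654 > α = 0.05, fail to reject H0; the evidence is not statistically significant.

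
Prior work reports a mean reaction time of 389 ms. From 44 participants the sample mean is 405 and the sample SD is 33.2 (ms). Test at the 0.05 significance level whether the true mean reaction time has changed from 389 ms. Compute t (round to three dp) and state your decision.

H0: μ = 389; H1: μ ≠ 389 (one-sample t-test, two-sided).
t = (x̄ − μ₀)/(s/√n) = (405 − 389)/(33.2/√44) = 3.197
df = n − 1 = 43
Two-sided p-value ≈ 0.0026
Since p ≈ 0.0026 < α = 0.05, reject H0; the evidence is statistically significant.

t = 3.197; reject H0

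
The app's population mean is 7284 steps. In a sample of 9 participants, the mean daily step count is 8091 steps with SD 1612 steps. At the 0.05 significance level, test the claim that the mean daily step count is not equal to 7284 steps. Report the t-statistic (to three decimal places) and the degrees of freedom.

t = 1.502, df = 8

H0: μ = 7284; H1: μ ≠ 7284 (one-sample t-test, two-sided).
t = (x̄ − μ₀)/(s/√n) = (8091 − 7284)/(1612/√9) = 1.502
df = n − 1 = 8
Two-sided p-value ≈ 0.172
Since p ≈ 0.172 > α = 0.05, fail to reject H0; the evidence is not statistically significant.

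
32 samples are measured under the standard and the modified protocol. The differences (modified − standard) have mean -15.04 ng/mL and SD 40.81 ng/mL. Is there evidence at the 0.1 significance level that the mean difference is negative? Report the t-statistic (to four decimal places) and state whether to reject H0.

t = -2.0848; reject H0

H0: μ_d = 0; H1: μ_d < 0 (paired t-test on the differences, left-tailed).
t = d̄/(s_d/√n) = -15.04/(40.81/√32) = -2.0848
df = n − 1 = 31
p-value = P(T ≤ -2.0848) ≈ 0.023
Since p ≈ 0.023 < α = 0.1, reject H0; the evidence is statistically significant.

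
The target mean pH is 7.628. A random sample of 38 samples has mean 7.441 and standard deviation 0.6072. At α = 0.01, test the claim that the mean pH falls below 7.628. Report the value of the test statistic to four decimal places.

-1.8985

H0: μ = 7.628; H1: μ < 7.628 (one-sample t-test, left-tailed).
t = (x̄ − μ₀)/(s/√n) = (7.441 − 7.628)/(0.6072/√38) = -1.8985
df = n − 1 = 37
p-value = P(T ≤ -1.8985) ≈ 0.0327
Since p ≈ 0.0327 > α = 0.01, fail to reject H0; the evidence is not statistically significant.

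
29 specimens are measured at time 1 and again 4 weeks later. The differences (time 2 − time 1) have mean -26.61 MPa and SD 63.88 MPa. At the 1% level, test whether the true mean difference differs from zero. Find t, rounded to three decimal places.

H0: μ_d = 0; H1: μ_d ≠ 0 (paired t-test on the differences, two-sided).
t = d̄/(s_d/√n) = -26.61/(63.88/√29) = -2.243
df = n − 1 = 28
Two-sided p-value ≈ 0.0330
Since p ≈ 0.0330 > α = 0.01, fail to reject H0; the data do not provide sufficient evidence against H0.

-2.243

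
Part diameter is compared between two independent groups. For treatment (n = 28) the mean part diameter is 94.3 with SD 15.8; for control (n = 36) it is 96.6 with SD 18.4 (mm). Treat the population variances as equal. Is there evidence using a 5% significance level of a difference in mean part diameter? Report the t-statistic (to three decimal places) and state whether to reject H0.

t = -0.527; fail to reject H0

Let group 1 = treatment, group 2 = control. H0: μ_1 = μ_2; H1: μ_1 ≠ μ_2 (two-sample pooled-variance t-test, two-sided).
s_p² = [(28−1)·15.8² + (36−1)·18.4²]/(28+36−2) = 299.837
t = (94.3 − 96.6)/√[299.837·(1/28 + 1/36)] = -0.527
df = n₁ + n₂ − 2 = 62
Two-sided p-value ≈ 0.6000
Since p ≈ 0.6000 > α = 0.05, fail to reject H0; the evidence is not statistically significant.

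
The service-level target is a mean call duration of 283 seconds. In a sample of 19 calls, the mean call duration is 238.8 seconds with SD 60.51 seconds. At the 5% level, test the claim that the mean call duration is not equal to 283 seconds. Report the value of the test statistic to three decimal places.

H0: μ = 283; H1: μ ≠ 283 (one-sample t-test, two-sided).
t = (x̄ − μ₀)/(s/√n) = (238.8 − 283)/(60.51/√19) = -3.184
df = n − 1 = 18
Two-sided p-value ≈ 0.0051
Since p ≈ 0.0051 < α = 0.05, reject H0; the evidence is statistically significant.

-3.184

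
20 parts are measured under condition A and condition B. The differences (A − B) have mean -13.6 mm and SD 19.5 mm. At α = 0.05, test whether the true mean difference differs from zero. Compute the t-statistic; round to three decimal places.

-3.119

H0: μ_d = 0; H1: μ_d ≠ 0 (paired t-test on the differences, two-sided).
t = d̄/(s_d/√n) = -13.6/(19.5/√20) = -3.119
df = n − 1 = 19
Two-sided p-value ≈ 0.0057
Since p ≈ 0.0057 < α = 0.05, reject H0; the data support H1.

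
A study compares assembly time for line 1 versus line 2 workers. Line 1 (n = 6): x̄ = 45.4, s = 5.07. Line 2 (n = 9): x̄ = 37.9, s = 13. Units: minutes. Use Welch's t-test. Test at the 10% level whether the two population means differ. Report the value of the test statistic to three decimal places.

1.562

Let group 1 = line 1, group 2 = line 2. H0: μ_1 = μ_2; H1: μ_1 ≠ μ_2 (Welch's two-sample t-test, two-sided).
t = (x̄_1 − x̄_2)/√(s_1²/n_1 + s_2²/n_2) = (45.4 − 37.9)/√(5.07²/6 + 13²/9) = 1.562
Welch–Satterthwaite df ≈ 11.14
Two-sided p-value ≈ 0.1463
Since p ≈ 0.1463 > α = 0.1, fail to reject H0; the data do not provide sufficient evidence against H0.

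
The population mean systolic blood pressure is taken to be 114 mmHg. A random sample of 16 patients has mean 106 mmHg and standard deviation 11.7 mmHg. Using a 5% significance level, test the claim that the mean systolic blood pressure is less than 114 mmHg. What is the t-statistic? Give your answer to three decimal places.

H0: μ = 114; H1: μ < 114 (one-sample t-test, left-tailed).
t = (x̄ − μ₀)/(s/√n) = (106 − 114)/(11.7/√16) = -2.735
df = n − 1 = 15
p-value = P(T ≤ -2.735) ≈ 0.0077
Since p ≈ 0.0077 < α = 0.05, reject H0; the evidence is statistically significant.

-2.735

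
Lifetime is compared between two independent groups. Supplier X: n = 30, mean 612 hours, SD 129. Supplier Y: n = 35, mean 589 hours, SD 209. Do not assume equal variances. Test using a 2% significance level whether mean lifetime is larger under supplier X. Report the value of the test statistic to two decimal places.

Let group 1 = supplier X, group 2 = supplier Y. H0: μ_1 = μ_2; H1: μ_1 > μ_2 (Welch's two-sample t-test, right-tailed).
t = (x̄_1 − x̄_2)/√(s_1²/n_1 + s_2²/n_2) = (612 − 589)/√(129²/30 + 209²/35) = 0.54
Welch–Satterthwaite df ≈ 57.60
p-value = P(T ≥ 0.54) ≈ 0.2951
Since p ≈ 0.2951 > α = 0.02, fail to reject H0; the evidence is not statistically significant.

0.54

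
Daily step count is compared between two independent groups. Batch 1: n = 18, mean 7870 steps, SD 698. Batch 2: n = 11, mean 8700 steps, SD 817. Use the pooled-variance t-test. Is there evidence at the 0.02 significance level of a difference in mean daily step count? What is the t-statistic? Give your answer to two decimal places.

-2.91

Let group 1 = batch 1, group 2 = batch 2. H0: μ_1 = μ_2; H1: μ_1 ≠ μ_2 (two-sample pooled-variance t-test, two-sided).
s_p² = [(18−1)·698² + (11−1)·817²]/(18+11−2) = 553976
t = (7870 − 8700)/√[553976·(1/18 + 1/11)] = -2.91
df = n₁ + n₂ − 2 = 27
Two-sided p-value ≈ 0.0071
Since p ≈ 0.0071 < α = 0.02, reject H0; the evidence is statistically significant.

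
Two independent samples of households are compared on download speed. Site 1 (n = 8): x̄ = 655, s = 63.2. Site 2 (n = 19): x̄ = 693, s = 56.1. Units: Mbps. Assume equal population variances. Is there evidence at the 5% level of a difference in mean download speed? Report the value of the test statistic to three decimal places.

Let group 1 = site 1, group 2 = site 2. H0: μ_1 = μ_2; H1: μ_1 ≠ μ_2 (two-sample pooled-variance t-test, two-sided).
s_p² = [(8−1)·63.2² + (19−1)·56.1²]/(8+19−2) = 3384.38
t = (655 − 693)/√[3384.38·(1/8 + 1/19)] = -1.550
df = n₁ + n₂ − 2 = 25
Two-sided p-value ≈ 0.1338
Since p ≈ 0.1338 > α = 0.05, fail to reject H0; the data do not provide sufficient evidence against H0.

-1.550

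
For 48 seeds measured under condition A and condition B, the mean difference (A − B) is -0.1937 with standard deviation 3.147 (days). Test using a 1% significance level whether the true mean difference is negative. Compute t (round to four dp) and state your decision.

H0: μ_d = 0; H1: μ_d < 0 (paired t-test on the differences, left-tailed).
t = d̄/(s_d/√n) = -0.1937/(3.147/√48) = -0.4264
df = n − 1 = 47
p-value = P(T ≤ -0.4264) ≈ 0.336
Since p ≈ 0.336 > α = 0.01, fail to reject H0; the data do not provide sufficient evidence against H0.

t = -0.4264; fail to reject H0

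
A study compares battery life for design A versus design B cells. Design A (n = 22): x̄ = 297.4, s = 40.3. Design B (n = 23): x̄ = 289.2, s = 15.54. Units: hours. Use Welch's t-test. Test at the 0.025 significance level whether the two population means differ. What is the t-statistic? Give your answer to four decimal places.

Let group 1 = design A, group 2 = design B. H0: μ_1 = μ_2; H1: μ_1 ≠ μ_2 (Welch's two-sample t-test, two-sided).
t = (x̄_1 − x̄_2)/√(s_1²/n_1 + s_2²/n_2) = (297.4 − 289.2)/√(40.3²/22 + 15.54²/23) = 0.8930
Welch–Satterthwaite df ≈ 26.88
Two-sided p-value ≈ 0.3798
Since p ≈ 0.3798 > α = 0.025, fail to reject H0; the evidence is not statistically significant.

0.8930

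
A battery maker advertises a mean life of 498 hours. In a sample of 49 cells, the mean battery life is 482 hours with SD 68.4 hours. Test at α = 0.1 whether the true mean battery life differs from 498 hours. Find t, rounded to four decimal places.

H0: μ = 498; H1: μ ≠ 498 (one-sample t-test, two-sided).
t = (x̄ − μ₀)/(s/√n) = (482 − 498)/(68.4/√49) = -1.6374
df = n − 1 = 48
Two-sided p-value ≈ 0.108
Since p ≈ 0.108 > α = 0.1, fail to reject H0; the evidence is not statistically significant.

-1.6374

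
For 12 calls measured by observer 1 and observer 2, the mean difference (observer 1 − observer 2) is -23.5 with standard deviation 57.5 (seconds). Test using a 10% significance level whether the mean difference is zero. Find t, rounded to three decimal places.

-1.416

H0: μ_d = 0; H1: μ_d ≠ 0 (paired t-test on the differences, two-sided).
t = d̄/(s_d/√n) = -23.5/(57.5/√12) = -1.416
df = n − 1 = 11
Two-sided p-value ≈ 0.1845
Since p ≈ 0.1845 > α = 0.1, fail to reject H0; the data do not provide sufficient evidence against H0.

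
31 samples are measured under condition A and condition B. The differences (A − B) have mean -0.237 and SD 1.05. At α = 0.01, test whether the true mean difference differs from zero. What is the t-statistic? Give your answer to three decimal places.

H0: μ_d = 0; H1: μ_d ≠ 0 (paired t-test on the differences, two-sided).
t = d̄/(s_d/√n) = -0.237/(1.05/√31) = -1.257
df = n − 1 = 30
Two-sided p-value ≈ 0.219
Since p ≈ 0.219 > α = 0.01, fail to reject H0; the evidence is not statistically significant.

-1.257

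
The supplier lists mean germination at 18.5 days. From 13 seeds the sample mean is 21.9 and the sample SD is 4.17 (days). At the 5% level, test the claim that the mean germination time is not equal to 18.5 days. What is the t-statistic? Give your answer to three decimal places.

2.940

H0: μ = 18.5; H1: μ ≠ 18.5 (one-sample t-test, two-sided).
t = (x̄ − μ₀)/(s/√n) = (21.9 − 18.5)/(4.17/√13) = 2.940
df = n − 1 = 12
Two-sided p-value ≈ 0.0124
Since p ≈ 0.0124 < α = 0.05, reject H0; the data support H1.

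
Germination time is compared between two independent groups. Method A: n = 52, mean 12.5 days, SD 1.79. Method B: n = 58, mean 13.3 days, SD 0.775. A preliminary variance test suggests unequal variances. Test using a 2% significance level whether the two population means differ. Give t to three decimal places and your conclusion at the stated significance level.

Let group 1 = method A, group 2 = method B. H0: μ_1 = μ_2; H1: μ_1 ≠ μ_2 (Welch's two-sample t-test, two-sided).
t = (x̄_1 − x̄_2)/√(s_1²/n_1 + s_2²/n_2) = (12.5 − 13.3)/√(1.79²/52 + 0.775²/58) = -2.982
Welch–Satterthwaite df ≈ 67.87
Two-sided p-value ≈ 0.004
Since p ≈ 0.004 < α = 0.02, reject H0; the data support H1.

t = -2.982; reject H0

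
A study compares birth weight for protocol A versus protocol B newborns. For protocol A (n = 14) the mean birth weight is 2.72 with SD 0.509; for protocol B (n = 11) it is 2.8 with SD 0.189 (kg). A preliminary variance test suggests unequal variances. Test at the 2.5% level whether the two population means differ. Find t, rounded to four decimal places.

Let group 1 = protocol A, group 2 = protocol B. H0: μ_1 = μ_2; H1: μ_1 ≠ μ_2 (Welch's two-sample t-test, two-sided).
t = (x̄_1 − x̄_2)/√(s_1²/n_1 + s_2²/n_2) = (2.72 − 2.8)/√(0.509²/14 + 0.189²/11) = -0.5424
Welch–Satterthwaite df ≈ 17.27
Two-sided p-value ≈ 0.594
Since p ≈ 0.594 > α = 0.025, fail to reject H0; the data do not provide sufficient evidence against H0.

-0.5424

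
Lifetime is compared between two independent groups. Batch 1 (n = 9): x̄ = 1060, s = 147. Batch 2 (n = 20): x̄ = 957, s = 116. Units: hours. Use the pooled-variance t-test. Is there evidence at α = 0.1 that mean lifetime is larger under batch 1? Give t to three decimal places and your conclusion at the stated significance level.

t = 2.037; reject H0

Let group 1 = batch 1, group 2 = batch 2. H0: μ_1 = μ_2; H1: μ_1 > μ_2 (two-sample pooled-variance t-test, right-tailed).
s_p² = [(9−1)·147² + (20−1)·116²]/(9+20−2) = 15871.7
t = (1060 − 957)/√[15871.7·(1/9 + 1/20)] = 2.037
df = n₁ + n₂ − 2 = 27
p-value = P(T ≥ 2.037) ≈ 0.0258
Since p ≈ 0.0258 < α = 0.1, reject H0; the evidence is statistically significant.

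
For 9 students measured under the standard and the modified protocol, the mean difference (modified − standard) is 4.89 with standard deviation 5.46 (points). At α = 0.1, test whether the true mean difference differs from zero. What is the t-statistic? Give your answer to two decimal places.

H0: μ_d = 0; H1: μ_d ≠ 0 (paired t-test on the differences, two-sided).
t = d̄/(s_d/√n) = 4.89/(5.46/√9) = 2.69
df = n − 1 = 8
Two-sided p-value ≈ 0.028
Since p ≈ 0.028 < α = 0.1, reject H0; the evidence is statistically significant.

2.69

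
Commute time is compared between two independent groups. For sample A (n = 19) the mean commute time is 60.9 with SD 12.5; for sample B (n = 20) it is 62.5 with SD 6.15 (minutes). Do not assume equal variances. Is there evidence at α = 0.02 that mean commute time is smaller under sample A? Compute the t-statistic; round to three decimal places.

Let group 1 = sample A, group 2 = sample B. H0: μ_1 = μ_2; H1: μ_1 < μ_2 (Welch's two-sample t-test, left-tailed).
t = (x̄_1 − x̄_2)/√(s_1²/n_1 + s_2²/n_2) = (60.9 − 62.5)/√(12.5²/19 + 6.15²/20) = -0.503
Welch–Satterthwaite df ≈ 25.93
p-value = P(T ≤ -0.503) ≈ 0.3096
Since p ≈ 0.3096 > α = 0.02, fail to reject H0; the evidence is not statistically significant.

-0.503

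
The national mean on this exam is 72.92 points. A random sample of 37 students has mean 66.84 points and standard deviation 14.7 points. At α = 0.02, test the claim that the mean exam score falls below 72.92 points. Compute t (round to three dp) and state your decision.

t = -2.516; reject H0

H0: μ = 72.92; H1: μ < 72.92 (one-sample t-test, left-tailed).
t = (x̄ − μ₀)/(s/√n) = (66.84 − 72.92)/(14.7/√37) = -2.516
df = n − 1 = 36
p-value = P(T ≤ -2.516) ≈ 0.008
Since p ≈ 0.008 < α = 0.02, reject H0; the data support H1.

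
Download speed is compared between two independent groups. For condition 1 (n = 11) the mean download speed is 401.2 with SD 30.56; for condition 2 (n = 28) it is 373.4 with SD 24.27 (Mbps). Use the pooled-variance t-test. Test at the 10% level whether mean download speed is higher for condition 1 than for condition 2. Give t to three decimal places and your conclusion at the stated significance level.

t = 2.991; reject H0

Let group 1 = condition 1, group 2 = condition 2. H0: μ_1 = μ_2; H1: μ_1 > μ_2 (two-sample pooled-variance t-test, right-tailed).
s_p² = [(11−1)·30.56² + (28−1)·24.27²]/(11+28−2) = 682.244
t = (401.2 − 373.4)/√[682.244·(1/11 + 1/28)] = 2.991
df = n₁ + n₂ − 2 = 37
p-value = P(T ≥ 2.991) ≈ 0.002
Since p ≈ 0.002 < α = 0.1, reject H0; the data support H1.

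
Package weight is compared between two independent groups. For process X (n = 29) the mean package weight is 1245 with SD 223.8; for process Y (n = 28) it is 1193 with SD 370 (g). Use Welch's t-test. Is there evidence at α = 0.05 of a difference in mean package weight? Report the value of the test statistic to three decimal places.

0.639

Let group 1 = process X, group 2 = process Y. H0: μ_1 = μ_2; H1: μ_1 ≠ μ_2 (Welch's two-sample t-test, two-sided).
t = (x̄_1 − x̄_2)/√(s_1²/n_1 + s_2²/n_2) = (1245 − 1193)/√(223.8²/29 + 370²/28) = 0.639
Welch–Satterthwaite df ≈ 44.13
Two-sided p-value ≈ 0.526
Since p ≈ 0.526 > α = 0.05, fail to reject H0; the data do not provide sufficient evidence against H0.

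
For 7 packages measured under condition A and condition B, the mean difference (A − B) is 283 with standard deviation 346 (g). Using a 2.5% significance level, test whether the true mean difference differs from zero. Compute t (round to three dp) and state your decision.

H0: μ_d = 0; H1: μ_d ≠ 0 (paired t-test on the differences, two-sided).
t = d̄/(s_d/√n) = 283/(346/√7) = 2.164
df = n − 1 = 6
Two-sided p-value ≈ 0.0737
Since p ≈ 0.0737 > α = 0.025, fail to reject H0; the evidence is not statistically significant.

t = 2.164; fail to reject H0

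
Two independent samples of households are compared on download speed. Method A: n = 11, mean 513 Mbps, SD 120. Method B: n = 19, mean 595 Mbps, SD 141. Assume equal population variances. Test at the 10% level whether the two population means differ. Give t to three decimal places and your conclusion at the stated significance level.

Let group 1 = method A, group 2 = method B. H0: μ_1 = μ_2; H1: μ_1 ≠ μ_2 (two-sample pooled-variance t-test, two-sided).
s_p² = [(11−1)·120² + (19−1)·141²]/(11+19−2) = 17923.5
t = (513 − 595)/√[17923.5·(1/11 + 1/19)] = -1.617
df = n₁ + n₂ − 2 = 28
Two-sided p-value ≈ 0.1172
Since p ≈ 0.1172 > α = 0.1, fail to reject H0; the data do not provide sufficient evidence against H0.

t = -1.617; fail to reject H0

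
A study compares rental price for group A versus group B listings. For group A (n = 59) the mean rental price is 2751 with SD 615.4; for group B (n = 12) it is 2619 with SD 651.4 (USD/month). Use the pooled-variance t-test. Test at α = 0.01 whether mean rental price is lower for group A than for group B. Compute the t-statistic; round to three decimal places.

0.671

Let group 1 = group A, group 2 = group B. H0: μ_1 = μ_2; H1: μ_1 < μ_2 (two-sample pooled-variance t-test, left-tailed).
s_p² = [(59−1)·615.4² + (12−1)·651.4²]/(59+12−2) = 385987
t = (2751 − 2619)/√[385987·(1/59 + 1/12)] = 0.671
df = n₁ + n₂ − 2 = 69
p-value = P(T ≤ 0.671) ≈ 0.7477
Since p ≈ 0.7477 > α = 0.01, fail to reject H0; the data do not provide sufficient evidence against H0.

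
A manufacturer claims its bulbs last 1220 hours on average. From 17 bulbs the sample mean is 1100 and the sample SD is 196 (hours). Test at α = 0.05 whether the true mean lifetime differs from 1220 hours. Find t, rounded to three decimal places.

-2.524

H0: μ = 1220; H1: μ ≠ 1220 (one-sample t-test, two-sided).
t = (x̄ − μ₀)/(s/√n) = (1100 − 1220)/(196/√17) = -2.524
df = n − 1 = 16
Two-sided p-value ≈ 0.0225
Since p ≈ 0.0225 < α = 0.05, reject H0; the data support H1.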